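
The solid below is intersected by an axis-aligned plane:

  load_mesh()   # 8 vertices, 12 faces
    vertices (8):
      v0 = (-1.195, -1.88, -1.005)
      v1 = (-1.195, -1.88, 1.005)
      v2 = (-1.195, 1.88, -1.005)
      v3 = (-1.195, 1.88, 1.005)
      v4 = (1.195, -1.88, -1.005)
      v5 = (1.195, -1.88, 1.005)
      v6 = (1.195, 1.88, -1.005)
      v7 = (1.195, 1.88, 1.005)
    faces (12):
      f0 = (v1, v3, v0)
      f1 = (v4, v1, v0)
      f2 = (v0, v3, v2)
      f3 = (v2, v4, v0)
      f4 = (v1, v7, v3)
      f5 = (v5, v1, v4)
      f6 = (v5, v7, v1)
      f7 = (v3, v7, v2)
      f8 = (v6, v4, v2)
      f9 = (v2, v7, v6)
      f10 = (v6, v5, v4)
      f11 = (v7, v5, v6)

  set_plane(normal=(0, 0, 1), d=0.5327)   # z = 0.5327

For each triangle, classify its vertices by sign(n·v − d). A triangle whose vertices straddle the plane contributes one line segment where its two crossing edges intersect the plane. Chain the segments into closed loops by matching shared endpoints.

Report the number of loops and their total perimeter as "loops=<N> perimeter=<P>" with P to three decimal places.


loops=1 perimeter=12.300

Straddling triangles (8 of 12):
  (v1,v3,v0) [++-] → (-1.195, 0.996494, 0.5327)–(-1.195, -1.88, 0.5327)  len=2.8765
  (v4,v1,v0) [-+-] → (-0.633409, -1.88, 0.5327)–(-1.195, -1.88, 0.5327)  len=0.5616
  (v0,v3,v2) [-+-] → (-1.195, 0.996494, 0.5327)–(-1.195, 1.88, 0.5327)  len=0.8835
  (v5,v1,v4) [++-] → (-0.633409, -1.88, 0.5327)–(1.195, -1.88, 0.5327)  len=1.8284
  (v3,v7,v2) [++-] → (0.633409, 1.88, 0.5327)–(-1.195, 1.88, 0.5327)  len=1.8284
  (v2,v7,v6) [-+-] → (0.633409, 1.88, 0.5327)–(1.195, 1.88, 0.5327)  len=0.5616
  (v6,v5,v4) [-+-] → (1.195, -0.996494, 0.5327)–(1.195, -1.88, 0.5327)  len=0.8835
  (v7,v5,v6) [++-] → (1.195, -0.996494, 0.5327)–(1.195, 1.88, 0.5327)  len=2.8765

Chained into 1 loop(s):
  loop 1: 8 segments, perimeter = 12.3000
Total perimeter = 12.300


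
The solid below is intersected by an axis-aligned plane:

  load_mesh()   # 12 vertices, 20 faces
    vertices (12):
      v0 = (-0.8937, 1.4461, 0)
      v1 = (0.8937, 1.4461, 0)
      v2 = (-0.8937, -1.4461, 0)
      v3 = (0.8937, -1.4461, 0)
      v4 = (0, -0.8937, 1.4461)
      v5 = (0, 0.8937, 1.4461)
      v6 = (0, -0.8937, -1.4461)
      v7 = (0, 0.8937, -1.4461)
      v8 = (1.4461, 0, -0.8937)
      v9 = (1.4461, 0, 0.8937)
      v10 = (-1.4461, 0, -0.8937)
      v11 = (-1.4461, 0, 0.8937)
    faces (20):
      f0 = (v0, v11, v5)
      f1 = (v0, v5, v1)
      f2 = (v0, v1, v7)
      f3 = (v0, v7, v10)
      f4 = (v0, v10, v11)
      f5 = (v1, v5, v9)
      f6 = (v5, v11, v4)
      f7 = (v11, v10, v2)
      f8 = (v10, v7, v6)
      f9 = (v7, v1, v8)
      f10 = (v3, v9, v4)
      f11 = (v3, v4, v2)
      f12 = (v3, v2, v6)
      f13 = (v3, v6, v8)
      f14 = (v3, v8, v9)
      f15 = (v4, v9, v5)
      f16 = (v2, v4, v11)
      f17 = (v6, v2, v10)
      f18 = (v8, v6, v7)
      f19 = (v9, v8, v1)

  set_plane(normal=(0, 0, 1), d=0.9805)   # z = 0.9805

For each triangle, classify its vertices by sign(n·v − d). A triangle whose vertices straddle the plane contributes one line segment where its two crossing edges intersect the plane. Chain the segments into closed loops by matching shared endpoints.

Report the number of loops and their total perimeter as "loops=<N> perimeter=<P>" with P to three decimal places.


Straddling triangles (8 of 20):
  (v0,v11,v5) [--+] → (-1.21887, 0.140429, 0.9805)–(-0.287744, 1.07156, 0.9805)  len=1.3168
  (v0,v5,v1) [-+-] → (-0.287744, 1.07156, 0.9805)–(0.287744, 1.07156, 0.9805)  len=0.5755
  (v1,v5,v9) [-+-] → (0.287744, 1.07156, 0.9805)–(1.21887, 0.140429, 0.9805)  len=1.3168
  (v5,v11,v4) [+-+] → (-1.21887, 0.140429, 0.9805)–(-1.21887, -0.140429, 0.9805)  len=0.2809
  (v3,v9,v4) [--+] → (1.21887, -0.140429, 0.9805)–(0.287744, -1.07156, 0.9805)  len=1.3168
  (v3,v4,v2) [-+-] → (0.287744, -1.07156, 0.9805)–(-0.287744, -1.07156, 0.9805)  len=0.5755
  (v4,v9,v5) [+-+] → (1.21887, -0.140429, 0.9805)–(1.21887, 0.140429, 0.9805)  len=0.2809
  (v2,v4,v11) [-+-] → (-0.287744, -1.07156, 0.9805)–(-1.21887, -0.140429, 0.9805)  len=1.3168

Chained into 1 loop(s):
  loop 1: 8 segments, perimeter = 6.9799
Total perimeter = 6.980

loops=1 perimeter=6.980


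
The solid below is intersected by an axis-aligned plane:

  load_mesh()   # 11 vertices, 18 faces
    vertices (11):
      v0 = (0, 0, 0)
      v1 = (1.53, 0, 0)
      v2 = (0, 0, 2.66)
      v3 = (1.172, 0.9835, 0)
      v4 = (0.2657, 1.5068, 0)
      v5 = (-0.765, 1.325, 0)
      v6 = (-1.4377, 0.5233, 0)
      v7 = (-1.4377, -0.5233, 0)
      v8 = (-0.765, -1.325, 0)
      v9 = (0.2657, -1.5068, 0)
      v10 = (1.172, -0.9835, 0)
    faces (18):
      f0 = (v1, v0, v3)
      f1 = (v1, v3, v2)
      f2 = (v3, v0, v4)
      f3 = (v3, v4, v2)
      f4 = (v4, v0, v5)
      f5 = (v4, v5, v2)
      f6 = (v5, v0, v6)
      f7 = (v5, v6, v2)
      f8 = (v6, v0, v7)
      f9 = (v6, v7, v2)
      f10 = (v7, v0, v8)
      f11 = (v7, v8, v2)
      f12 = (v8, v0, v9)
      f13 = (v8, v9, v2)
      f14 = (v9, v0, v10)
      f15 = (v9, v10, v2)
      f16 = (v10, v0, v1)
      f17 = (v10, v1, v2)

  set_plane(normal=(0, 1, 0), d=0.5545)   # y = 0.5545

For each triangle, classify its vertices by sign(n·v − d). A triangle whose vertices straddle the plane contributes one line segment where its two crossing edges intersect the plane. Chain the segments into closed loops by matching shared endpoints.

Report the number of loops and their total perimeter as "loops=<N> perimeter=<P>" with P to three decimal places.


loops=1 perimeter=7.177

Straddling triangles (8 of 18):
  (v1,v0,v3) [--+] → (0.660777, 0.5545, 0)–(1.32816, 0.5545, 0)  len=0.6674
  (v1,v3,v2) [-+-] → (1.32816, 0.5545, 0)–(0.660777, 0.5545, 1.16028)  len=1.3385
  (v3,v0,v4) [+-+] → (0.660777, 0.5545, 0)–(0.0977772, 0.5545, 0)  len=0.5630
  (v3,v4,v2) [++-] → (0.0977772, 0.5545, 1.68112)–(0.660777, 0.5545, 1.16028)  len=0.7670
  (v4,v0,v5) [+-+] → (0.0977772, 0.5545, 0)–(-0.320145, 0.5545, 0)  len=0.4179
  (v4,v5,v2) [++-] → (-0.320145, 0.5545, 1.54682)–(0.0977772, 0.5545, 1.68112)  len=0.4390
  (v5,v0,v6) [+--] → (-0.320145, 0.5545, 0)–(-1.41152, 0.5545, 0)  len=1.0914
  (v5,v6,v2) [+--] → (-1.41152, 0.5545, 0)–(-0.320145, 0.5545, 1.54682)  len=1.8931

Chained into 1 loop(s):
  loop 1: 8 segments, perimeter = 7.1772
Total perimeter = 7.177


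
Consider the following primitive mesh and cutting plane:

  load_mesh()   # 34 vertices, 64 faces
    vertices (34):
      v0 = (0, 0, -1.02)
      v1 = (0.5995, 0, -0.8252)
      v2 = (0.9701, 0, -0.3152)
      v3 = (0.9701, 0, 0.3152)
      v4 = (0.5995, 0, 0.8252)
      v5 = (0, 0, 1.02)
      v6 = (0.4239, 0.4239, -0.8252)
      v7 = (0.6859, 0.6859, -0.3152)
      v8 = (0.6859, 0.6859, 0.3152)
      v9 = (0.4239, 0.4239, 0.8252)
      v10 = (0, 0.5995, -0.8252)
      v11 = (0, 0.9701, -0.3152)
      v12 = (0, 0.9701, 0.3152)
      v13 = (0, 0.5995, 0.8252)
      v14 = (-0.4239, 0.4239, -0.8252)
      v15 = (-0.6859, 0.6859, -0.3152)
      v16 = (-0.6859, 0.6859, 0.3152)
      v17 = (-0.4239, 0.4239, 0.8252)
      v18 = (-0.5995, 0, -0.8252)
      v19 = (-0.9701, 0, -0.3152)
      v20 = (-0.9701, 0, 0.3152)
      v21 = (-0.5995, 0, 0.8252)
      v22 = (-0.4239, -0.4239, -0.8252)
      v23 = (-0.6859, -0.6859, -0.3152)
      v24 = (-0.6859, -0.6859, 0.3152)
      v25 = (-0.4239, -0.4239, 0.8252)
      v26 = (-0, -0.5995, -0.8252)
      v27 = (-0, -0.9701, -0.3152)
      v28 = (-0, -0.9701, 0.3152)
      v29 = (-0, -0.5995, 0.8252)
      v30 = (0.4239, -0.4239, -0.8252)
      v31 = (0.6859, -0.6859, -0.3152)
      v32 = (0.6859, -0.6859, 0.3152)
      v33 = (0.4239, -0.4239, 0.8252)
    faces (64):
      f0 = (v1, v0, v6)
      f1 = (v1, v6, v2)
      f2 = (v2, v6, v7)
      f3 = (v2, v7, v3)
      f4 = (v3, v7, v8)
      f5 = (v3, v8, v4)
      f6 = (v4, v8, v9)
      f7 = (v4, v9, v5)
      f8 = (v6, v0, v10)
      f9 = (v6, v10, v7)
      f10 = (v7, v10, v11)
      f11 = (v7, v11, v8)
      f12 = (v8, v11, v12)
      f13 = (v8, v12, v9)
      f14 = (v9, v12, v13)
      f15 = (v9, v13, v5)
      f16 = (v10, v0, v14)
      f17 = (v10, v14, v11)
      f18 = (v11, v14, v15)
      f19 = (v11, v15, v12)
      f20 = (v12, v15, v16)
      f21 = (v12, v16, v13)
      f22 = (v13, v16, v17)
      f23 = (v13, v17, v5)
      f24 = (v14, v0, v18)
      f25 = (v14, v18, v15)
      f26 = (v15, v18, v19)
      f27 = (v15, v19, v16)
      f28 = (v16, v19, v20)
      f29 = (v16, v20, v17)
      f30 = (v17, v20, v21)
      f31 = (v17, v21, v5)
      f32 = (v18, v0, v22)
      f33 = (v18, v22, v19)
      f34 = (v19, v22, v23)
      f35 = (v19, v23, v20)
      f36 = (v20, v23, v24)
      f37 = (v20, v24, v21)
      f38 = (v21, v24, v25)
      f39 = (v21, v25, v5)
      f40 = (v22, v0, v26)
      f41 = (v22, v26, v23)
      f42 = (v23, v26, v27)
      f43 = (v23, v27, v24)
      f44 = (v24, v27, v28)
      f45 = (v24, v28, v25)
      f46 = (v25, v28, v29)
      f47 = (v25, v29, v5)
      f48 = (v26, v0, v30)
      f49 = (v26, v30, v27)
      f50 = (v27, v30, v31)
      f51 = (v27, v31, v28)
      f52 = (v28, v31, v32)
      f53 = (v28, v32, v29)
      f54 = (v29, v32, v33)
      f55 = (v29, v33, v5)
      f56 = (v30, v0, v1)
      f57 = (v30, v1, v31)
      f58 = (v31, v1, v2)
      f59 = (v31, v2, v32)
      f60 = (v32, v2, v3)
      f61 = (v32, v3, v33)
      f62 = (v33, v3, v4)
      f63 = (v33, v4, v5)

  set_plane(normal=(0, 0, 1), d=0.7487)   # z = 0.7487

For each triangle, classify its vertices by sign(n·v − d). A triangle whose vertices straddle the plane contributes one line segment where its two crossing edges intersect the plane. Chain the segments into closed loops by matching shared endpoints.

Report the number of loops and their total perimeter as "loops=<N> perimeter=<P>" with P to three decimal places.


Straddling triangles (16 of 64):
  (v3,v8,v4) [--+] → (0.61246, 0.102885, 0.7487)–(0.65509, 0, 0.7487)  len=0.1114
  (v4,v8,v9) [+-+] → (0.61246, 0.102885, 0.7487)–(0.4632, 0.4632, 0.7487)  len=0.3900
  (v8,v12,v9) [--+] → (0.360315, 0.50583, 0.7487)–(0.4632, 0.4632, 0.7487)  len=0.1114
  (v9,v12,v13) [+-+] → (0.360315, 0.50583, 0.7487)–(0, 0.65509, 0.7487)  len=0.3900
  (v12,v16,v13) [--+] → (-0.102885, 0.61246, 0.7487)–(0, 0.65509, 0.7487)  len=0.1114
  (v13,v16,v17) [+-+] → (-0.102885, 0.61246, 0.7487)–(-0.4632, 0.4632, 0.7487)  len=0.3900
  (v16,v20,v17) [--+] → (-0.50583, 0.360315, 0.7487)–(-0.4632, 0.4632, 0.7487)  len=0.1114
  (v17,v20,v21) [+-+] → (-0.50583, 0.360315, 0.7487)–(-0.65509, 0, 0.7487)  len=0.3900
  (v20,v24,v21) [--+] → (-0.61246, -0.102885, 0.7487)–(-0.65509, 0, 0.7487)  len=0.1114
  (v21,v24,v25) [+-+] → (-0.61246, -0.102885, 0.7487)–(-0.4632, -0.4632, 0.7487)  len=0.3900
  (v24,v28,v25) [--+] → (-0.360315, -0.50583, 0.7487)–(-0.4632, -0.4632, 0.7487)  len=0.1114
  (v25,v28,v29) [+-+] → (-0.360315, -0.50583, 0.7487)–(0, -0.65509, 0.7487)  len=0.3900
  (v28,v32,v29) [--+] → (0.102885, -0.61246, 0.7487)–(0, -0.65509, 0.7487)  len=0.1114
  (v29,v32,v33) [+-+] → (0.102885, -0.61246, 0.7487)–(0.4632, -0.4632, 0.7487)  len=0.3900
  (v32,v3,v33) [--+] → (0.50583, -0.360315, 0.7487)–(0.4632, -0.4632, 0.7487)  len=0.1114
  (v33,v3,v4) [+-+] → (0.50583, -0.360315, 0.7487)–(0.65509, 0, 0.7487)  len=0.3900

Chained into 1 loop(s):
  loop 1: 16 segments, perimeter = 4.0110
Total perimeter = 4.011

loops=1 perimeter=4.011


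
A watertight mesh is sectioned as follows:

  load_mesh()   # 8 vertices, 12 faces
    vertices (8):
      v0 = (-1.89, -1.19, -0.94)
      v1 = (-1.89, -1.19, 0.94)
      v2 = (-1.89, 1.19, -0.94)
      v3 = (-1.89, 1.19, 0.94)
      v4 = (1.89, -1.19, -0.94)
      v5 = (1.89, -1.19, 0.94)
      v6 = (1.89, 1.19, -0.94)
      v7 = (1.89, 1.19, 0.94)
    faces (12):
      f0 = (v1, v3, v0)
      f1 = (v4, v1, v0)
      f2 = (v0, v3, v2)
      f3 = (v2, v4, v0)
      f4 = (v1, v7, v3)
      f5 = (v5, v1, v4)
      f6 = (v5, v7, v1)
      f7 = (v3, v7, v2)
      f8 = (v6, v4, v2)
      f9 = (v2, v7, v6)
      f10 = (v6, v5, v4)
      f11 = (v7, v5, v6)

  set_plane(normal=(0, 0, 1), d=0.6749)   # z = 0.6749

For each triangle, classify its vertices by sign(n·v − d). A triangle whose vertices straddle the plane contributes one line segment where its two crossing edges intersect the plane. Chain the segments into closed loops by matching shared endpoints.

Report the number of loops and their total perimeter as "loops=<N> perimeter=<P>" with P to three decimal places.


Straddling triangles (8 of 12):
  (v1,v3,v0) [++-] → (-1.89, 0.854395, 0.6749)–(-1.89, -1.19, 0.6749)  len=2.0444
  (v4,v1,v0) [-+-] → (-1.35698, -1.19, 0.6749)–(-1.89, -1.19, 0.6749)  len=0.5330
  (v0,v3,v2) [-+-] → (-1.89, 0.854395, 0.6749)–(-1.89, 1.19, 0.6749)  len=0.3356
  (v5,v1,v4) [++-] → (-1.35698, -1.19, 0.6749)–(1.89, -1.19, 0.6749)  len=3.2470
  (v3,v7,v2) [++-] → (1.35698, 1.19, 0.6749)–(-1.89, 1.19, 0.6749)  len=3.2470
  (v2,v7,v6) [-+-] → (1.35698, 1.19, 0.6749)–(1.89, 1.19, 0.6749)  len=0.5330
  (v6,v5,v4) [-+-] → (1.89, -0.854395, 0.6749)–(1.89, -1.19, 0.6749)  len=0.3356
  (v7,v5,v6) [++-] → (1.89, -0.854395, 0.6749)–(1.89, 1.19, 0.6749)  len=2.0444

Chained into 1 loop(s):
  loop 1: 8 segments, perimeter = 12.3200
Total perimeter = 12.320

loops=1 perimeter=12.320


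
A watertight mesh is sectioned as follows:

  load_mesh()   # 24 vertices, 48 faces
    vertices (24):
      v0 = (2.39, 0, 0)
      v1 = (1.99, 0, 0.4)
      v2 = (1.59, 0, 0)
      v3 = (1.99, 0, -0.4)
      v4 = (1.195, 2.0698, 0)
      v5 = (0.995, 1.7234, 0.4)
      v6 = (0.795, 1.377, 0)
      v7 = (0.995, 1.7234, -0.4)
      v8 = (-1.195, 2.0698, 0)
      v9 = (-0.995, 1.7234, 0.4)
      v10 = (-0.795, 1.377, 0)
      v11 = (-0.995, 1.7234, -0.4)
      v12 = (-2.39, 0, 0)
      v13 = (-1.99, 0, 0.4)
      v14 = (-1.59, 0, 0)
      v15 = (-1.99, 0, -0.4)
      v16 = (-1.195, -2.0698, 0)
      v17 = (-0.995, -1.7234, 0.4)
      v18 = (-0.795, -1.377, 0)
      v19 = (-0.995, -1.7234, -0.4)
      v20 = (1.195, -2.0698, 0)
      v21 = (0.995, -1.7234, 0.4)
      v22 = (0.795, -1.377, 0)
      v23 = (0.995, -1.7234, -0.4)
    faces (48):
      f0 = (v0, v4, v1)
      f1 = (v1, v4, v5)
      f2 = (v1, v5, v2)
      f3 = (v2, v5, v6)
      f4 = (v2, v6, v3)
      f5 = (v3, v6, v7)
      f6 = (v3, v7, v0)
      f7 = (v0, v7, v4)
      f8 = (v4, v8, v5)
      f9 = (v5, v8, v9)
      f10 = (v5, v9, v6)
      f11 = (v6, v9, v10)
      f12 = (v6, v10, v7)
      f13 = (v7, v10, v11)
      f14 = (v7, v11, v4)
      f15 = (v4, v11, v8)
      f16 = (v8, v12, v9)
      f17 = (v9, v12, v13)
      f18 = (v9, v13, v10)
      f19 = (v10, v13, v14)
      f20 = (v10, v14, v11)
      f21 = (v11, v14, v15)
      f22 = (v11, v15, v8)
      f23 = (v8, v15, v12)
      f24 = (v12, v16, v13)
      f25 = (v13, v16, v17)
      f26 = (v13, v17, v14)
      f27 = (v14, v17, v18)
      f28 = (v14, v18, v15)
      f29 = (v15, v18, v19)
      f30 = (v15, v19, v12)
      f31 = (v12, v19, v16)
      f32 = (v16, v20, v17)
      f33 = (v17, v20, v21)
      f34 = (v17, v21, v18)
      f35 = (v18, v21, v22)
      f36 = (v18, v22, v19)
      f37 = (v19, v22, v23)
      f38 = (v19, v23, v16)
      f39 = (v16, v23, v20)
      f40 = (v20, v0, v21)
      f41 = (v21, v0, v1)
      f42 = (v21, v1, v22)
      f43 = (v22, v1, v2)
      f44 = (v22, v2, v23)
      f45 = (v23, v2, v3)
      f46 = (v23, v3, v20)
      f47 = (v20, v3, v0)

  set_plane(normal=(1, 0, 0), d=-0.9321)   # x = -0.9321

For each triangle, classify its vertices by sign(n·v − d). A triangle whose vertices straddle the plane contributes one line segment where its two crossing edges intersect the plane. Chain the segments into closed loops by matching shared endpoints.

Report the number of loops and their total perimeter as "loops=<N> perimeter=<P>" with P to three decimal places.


Straddling triangles (20 of 48):
  (v4,v8,v5) [+-+] → (-0.9321, 2.0698, 0)–(-0.9321, 2.02822, 0.0480183)  len=0.0635
  (v5,v8,v9) [+--] → (-0.9321, 2.02822, 0.0480183)–(-0.9321, 1.7234, 0.4)  len=0.4656
  (v5,v9,v6) [+-+] → (-0.9321, 1.7234, 0.4)–(-0.9321, 1.71123, 0.385944)  len=0.0186
  (v6,v9,v10) [+-+] → (-0.9321, 1.71123, 0.385944)–(-0.9321, 1.61446, 0.2742)  len=0.1478
  (v7,v10,v11) [++-] → (-0.9321, 1.61446, -0.2742)–(-0.9321, 1.7234, -0.4)  len=0.1664
  (v7,v11,v4) [+-+] → (-0.9321, 1.7234, -0.4)–(-0.9321, 1.73335, -0.388511)  len=0.0152
  (v4,v11,v8) [+--] → (-0.9321, 1.73335, -0.388511)–(-0.9321, 2.0698, 0)  len=0.5139
  (v9,v13,v10) [--+] → (-0.9321, 1.21902, 0.0458912)–(-0.9321, 1.61446, 0.2742)  len=0.4566
  (v10,v13,v14) [+--] → (-0.9321, 1.21902, 0.0458912)–(-0.9321, 1.13953, 0)  len=0.0918
  (v10,v14,v11) [+--] → (-0.9321, 1.13953, 0)–(-0.9321, 1.61446, -0.2742)  len=0.5484
  (v14,v17,v18) [--+] → (-0.9321, -1.61446, 0.2742)–(-0.9321, -1.13953, 0)  len=0.5484
  (v14,v18,v15) [-+-] → (-0.9321, -1.13953, 0)–(-0.9321, -1.21902, -0.0458912)  len=0.0918
  (v15,v18,v19) [-+-] → (-0.9321, -1.21902, -0.0458912)–(-0.9321, -1.61446, -0.2742)  len=0.4566
  (v16,v20,v17) [-+-] → (-0.9321, -2.0698, 0)–(-0.9321, -1.73335, 0.388511)  len=0.5139
  (v17,v20,v21) [-++] → (-0.9321, -1.73335, 0.388511)–(-0.9321, -1.7234, 0.4)  len=0.0152
  (v17,v21,v18) [-++] → (-0.9321, -1.7234, 0.4)–(-0.9321, -1.61446, 0.2742)  len=0.1664
  (v18,v22,v19) [++-] → (-0.9321, -1.71123, -0.385944)–(-0.9321, -1.61446, -0.2742)  len=0.1478
  (v19,v22,v23) [-++] → (-0.9321, -1.71123, -0.385944)–(-0.9321, -1.7234, -0.4)  len=0.0186
  (v19,v23,v16) [-+-] → (-0.9321, -1.7234, -0.4)–(-0.9321, -2.02822, -0.0480183)  len=0.4656
  (v16,v23,v20) [-++] → (-0.9321, -2.02822, -0.0480183)–(-0.9321, -2.0698, 0)  len=0.0635

Chained into 2 loop(s):
  loop 1: 10 segments, perimeter = 2.4879
  loop 2: 10 segments, perimeter = 2.4879
Total perimeter = 4.976

loops=2 perimeter=4.976


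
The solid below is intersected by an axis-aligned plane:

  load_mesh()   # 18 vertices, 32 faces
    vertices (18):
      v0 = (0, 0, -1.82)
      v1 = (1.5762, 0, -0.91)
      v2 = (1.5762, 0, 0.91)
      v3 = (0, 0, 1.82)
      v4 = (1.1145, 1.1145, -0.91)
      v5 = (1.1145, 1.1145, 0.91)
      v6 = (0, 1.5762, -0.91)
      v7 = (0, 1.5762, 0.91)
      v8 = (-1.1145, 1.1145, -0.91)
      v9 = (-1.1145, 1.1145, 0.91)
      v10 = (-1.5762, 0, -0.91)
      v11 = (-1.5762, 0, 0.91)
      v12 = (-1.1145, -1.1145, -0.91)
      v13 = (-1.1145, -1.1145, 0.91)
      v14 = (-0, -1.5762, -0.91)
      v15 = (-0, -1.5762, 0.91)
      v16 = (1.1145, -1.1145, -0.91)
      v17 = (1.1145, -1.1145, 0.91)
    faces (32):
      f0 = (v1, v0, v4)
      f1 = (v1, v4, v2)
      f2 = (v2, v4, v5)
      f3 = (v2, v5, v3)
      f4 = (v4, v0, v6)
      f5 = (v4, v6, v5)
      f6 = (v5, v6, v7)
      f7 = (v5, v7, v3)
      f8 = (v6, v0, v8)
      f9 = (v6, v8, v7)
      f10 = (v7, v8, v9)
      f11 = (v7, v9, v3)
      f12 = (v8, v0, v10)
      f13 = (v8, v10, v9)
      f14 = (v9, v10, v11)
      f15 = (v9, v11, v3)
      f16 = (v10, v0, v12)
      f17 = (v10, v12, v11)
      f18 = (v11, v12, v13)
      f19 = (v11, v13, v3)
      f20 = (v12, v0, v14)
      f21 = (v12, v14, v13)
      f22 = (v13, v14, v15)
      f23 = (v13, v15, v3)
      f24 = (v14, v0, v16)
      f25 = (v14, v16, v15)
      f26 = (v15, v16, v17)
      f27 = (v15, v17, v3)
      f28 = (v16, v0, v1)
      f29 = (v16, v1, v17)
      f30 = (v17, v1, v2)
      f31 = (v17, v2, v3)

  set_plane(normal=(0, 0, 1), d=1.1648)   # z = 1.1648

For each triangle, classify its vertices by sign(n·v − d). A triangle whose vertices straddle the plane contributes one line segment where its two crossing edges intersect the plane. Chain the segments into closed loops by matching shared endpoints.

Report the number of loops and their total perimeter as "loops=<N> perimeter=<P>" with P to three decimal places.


Straddling triangles (8 of 32):
  (v2,v5,v3) [--+] → (0.80244, 0.80244, 1.1648)–(1.13486, 0, 1.1648)  len=0.8686
  (v5,v7,v3) [--+] → (0, 1.13486, 1.1648)–(0.80244, 0.80244, 1.1648)  len=0.8686
  (v7,v9,v3) [--+] → (-0.80244, 0.80244, 1.1648)–(0, 1.13486, 1.1648)  len=0.8686
  (v9,v11,v3) [--+] → (-1.13486, 0, 1.1648)–(-0.80244, 0.80244, 1.1648)  len=0.8686
  (v11,v13,v3) [--+] → (-0.80244, -0.80244, 1.1648)–(-1.13486, 0, 1.1648)  len=0.8686
  (v13,v15,v3) [--+] → (0, -1.13486, 1.1648)–(-0.80244, -0.80244, 1.1648)  len=0.8686
  (v15,v17,v3) [--+] → (0.80244, -0.80244, 1.1648)–(0, -1.13486, 1.1648)  len=0.8686
  (v17,v2,v3) [--+] → (1.13486, 0, 1.1648)–(0.80244, -0.80244, 1.1648)  len=0.8686

Chained into 1 loop(s):
  loop 1: 8 segments, perimeter = 6.9486
Total perimeter = 6.949

loops=1 perimeter=6.949


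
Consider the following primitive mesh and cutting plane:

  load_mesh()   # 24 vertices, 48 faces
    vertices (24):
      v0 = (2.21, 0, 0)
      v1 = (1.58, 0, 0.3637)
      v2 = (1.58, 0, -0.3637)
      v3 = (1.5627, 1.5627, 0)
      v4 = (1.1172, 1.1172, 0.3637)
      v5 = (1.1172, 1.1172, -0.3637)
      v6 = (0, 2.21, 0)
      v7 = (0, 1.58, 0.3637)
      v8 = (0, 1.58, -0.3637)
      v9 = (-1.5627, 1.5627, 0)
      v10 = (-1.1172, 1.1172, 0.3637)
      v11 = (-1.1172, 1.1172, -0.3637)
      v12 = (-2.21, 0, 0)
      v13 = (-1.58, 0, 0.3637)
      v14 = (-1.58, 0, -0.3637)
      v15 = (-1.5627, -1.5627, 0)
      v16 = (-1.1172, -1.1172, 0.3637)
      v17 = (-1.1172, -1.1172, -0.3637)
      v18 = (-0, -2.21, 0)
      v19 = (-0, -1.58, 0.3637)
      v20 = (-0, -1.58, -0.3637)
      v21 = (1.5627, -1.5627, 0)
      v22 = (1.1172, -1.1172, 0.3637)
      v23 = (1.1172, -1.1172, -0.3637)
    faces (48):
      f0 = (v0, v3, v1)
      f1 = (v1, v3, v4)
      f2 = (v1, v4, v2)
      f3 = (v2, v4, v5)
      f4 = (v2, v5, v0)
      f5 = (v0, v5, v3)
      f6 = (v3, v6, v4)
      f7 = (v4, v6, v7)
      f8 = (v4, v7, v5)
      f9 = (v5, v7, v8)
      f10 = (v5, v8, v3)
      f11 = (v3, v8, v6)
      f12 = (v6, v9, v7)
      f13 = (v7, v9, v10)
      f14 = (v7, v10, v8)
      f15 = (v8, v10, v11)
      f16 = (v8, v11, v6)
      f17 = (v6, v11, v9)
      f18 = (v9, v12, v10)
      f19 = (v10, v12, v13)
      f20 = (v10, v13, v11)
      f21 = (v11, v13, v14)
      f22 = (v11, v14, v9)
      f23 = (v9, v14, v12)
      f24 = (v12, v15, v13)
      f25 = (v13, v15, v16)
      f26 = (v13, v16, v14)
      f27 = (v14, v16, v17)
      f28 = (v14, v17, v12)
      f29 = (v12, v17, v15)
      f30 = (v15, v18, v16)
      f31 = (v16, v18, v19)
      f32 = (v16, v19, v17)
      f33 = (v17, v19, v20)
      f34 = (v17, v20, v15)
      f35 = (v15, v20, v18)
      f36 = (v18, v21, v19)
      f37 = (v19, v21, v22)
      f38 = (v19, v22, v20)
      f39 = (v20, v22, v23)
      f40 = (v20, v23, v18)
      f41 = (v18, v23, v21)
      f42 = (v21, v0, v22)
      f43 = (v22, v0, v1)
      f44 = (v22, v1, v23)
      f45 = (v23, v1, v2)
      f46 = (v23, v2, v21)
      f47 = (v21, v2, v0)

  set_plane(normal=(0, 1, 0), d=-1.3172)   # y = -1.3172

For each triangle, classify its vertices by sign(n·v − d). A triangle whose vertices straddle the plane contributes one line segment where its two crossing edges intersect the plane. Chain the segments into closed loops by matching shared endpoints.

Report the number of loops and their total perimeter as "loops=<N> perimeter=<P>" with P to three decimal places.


Straddling triangles (16 of 48):
  (v12,v15,v13) [+-+] → (-1.66439, -1.3172, 0)–(-1.56542, -1.3172, 0.0571372)  len=0.1143
  (v13,v15,v16) [+-+] → (-1.56542, -1.3172, 0.0571372)–(-1.3172, -1.3172, 0.200423)  len=0.2866
  (v12,v17,v15) [++-] → (-1.3172, -1.3172, -0.200423)–(-1.66439, -1.3172, 0)  len=0.4009
  (v15,v18,v16) [--+] → (-0.912734, -1.3172, 0.297137)–(-1.3172, -1.3172, 0.200423)  len=0.4159
  (v16,v18,v19) [+--] → (-0.912734, -1.3172, 0.297137)–(-0.6344, -1.3172, 0.3637)  len=0.2862
  (v16,v19,v17) [+-+] → (-0.6344, -1.3172, 0.3637)–(-0.6344, -1.3172, -0.0493525)  len=0.4131
  (v17,v19,v20) [+--] → (-0.6344, -1.3172, -0.0493525)–(-0.6344, -1.3172, -0.3637)  len=0.3143
  (v17,v20,v15) [+--] → (-0.6344, -1.3172, -0.3637)–(-1.3172, -1.3172, -0.200423)  len=0.7021
  (v19,v21,v22) [--+] → (1.3172, -1.3172, 0.200423)–(0.6344, -1.3172, 0.3637)  len=0.7021
  (v19,v22,v20) [-+-] → (0.6344, -1.3172, 0.3637)–(0.6344, -1.3172, 0.0493525)  len=0.3143
  (v20,v22,v23) [-++] → (0.6344, -1.3172, 0.0493525)–(0.6344, -1.3172, -0.3637)  len=0.4131
  (v20,v23,v18) [-+-] → (0.6344, -1.3172, -0.3637)–(0.912734, -1.3172, -0.297137)  len=0.2862
  (v18,v23,v21) [-+-] → (0.912734, -1.3172, -0.297137)–(1.3172, -1.3172, -0.200423)  len=0.4159
  (v21,v0,v22) [-++] → (1.66439, -1.3172, 0)–(1.3172, -1.3172, 0.200423)  len=0.4009
  (v23,v2,v21) [++-] → (1.56542, -1.3172, -0.0571372)–(1.3172, -1.3172, -0.200423)  len=0.2866
  (v21,v2,v0) [-++] → (1.56542, -1.3172, -0.0571372)–(1.66439, -1.3172, 0)  len=0.1143

Chained into 2 loop(s):
  loop 1: 8 segments, perimeter = 2.9333
  loop 2: 8 segments, perimeter = 2.9333
Total perimeter = 5.867

loops=2 perimeter=5.867


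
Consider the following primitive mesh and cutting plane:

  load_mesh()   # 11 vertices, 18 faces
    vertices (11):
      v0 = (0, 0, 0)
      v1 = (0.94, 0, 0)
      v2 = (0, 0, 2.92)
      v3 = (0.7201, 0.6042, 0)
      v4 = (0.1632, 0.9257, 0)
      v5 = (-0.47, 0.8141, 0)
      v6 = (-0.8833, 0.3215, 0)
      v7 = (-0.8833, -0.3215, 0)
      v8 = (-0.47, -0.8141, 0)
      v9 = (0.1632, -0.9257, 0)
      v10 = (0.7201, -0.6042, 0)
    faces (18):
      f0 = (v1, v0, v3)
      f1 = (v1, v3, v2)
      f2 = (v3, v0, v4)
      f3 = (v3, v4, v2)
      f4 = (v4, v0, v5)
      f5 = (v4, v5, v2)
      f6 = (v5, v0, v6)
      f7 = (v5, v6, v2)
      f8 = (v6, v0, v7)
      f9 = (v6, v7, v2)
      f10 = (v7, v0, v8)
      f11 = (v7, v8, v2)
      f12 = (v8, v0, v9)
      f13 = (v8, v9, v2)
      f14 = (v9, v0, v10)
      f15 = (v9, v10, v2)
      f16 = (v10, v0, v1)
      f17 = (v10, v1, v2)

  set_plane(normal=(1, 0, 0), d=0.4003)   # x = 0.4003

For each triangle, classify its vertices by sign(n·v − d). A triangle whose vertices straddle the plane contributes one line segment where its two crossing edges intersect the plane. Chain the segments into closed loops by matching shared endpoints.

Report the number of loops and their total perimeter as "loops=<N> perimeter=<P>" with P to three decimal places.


loops=1 perimeter=5.339

Straddling triangles (8 of 18):
  (v1,v0,v3) [+-+] → (0.4003, 0, 0)–(0.4003, 0.335872, 0)  len=0.3359
  (v1,v3,v2) [++-] → (0.4003, 0.335872, 1.29679)–(0.4003, 0, 1.67651)  len=0.5070
  (v3,v0,v4) [+--] → (0.4003, 0.335872, 0)–(0.4003, 0.788821, 0)  len=0.4529
  (v3,v4,v2) [+--] → (0.4003, 0.788821, 0)–(0.4003, 0.335872, 1.29679)  len=1.3736
  (v9,v0,v10) [--+] → (0.4003, -0.335872, 0)–(0.4003, -0.788821, 0)  len=0.4529
  (v9,v10,v2) [-+-] → (0.4003, -0.788821, 0)–(0.4003, -0.335872, 1.29679)  len=1.3736
  (v10,v0,v1) [+-+] → (0.4003, -0.335872, 0)–(0.4003, 0, 0)  len=0.3359
  (v10,v1,v2) [++-] → (0.4003, 0, 1.67651)–(0.4003, -0.335872, 1.29679)  len=0.5070

Chained into 1 loop(s):
  loop 1: 8 segments, perimeter = 5.3388
Total perimeter = 5.339


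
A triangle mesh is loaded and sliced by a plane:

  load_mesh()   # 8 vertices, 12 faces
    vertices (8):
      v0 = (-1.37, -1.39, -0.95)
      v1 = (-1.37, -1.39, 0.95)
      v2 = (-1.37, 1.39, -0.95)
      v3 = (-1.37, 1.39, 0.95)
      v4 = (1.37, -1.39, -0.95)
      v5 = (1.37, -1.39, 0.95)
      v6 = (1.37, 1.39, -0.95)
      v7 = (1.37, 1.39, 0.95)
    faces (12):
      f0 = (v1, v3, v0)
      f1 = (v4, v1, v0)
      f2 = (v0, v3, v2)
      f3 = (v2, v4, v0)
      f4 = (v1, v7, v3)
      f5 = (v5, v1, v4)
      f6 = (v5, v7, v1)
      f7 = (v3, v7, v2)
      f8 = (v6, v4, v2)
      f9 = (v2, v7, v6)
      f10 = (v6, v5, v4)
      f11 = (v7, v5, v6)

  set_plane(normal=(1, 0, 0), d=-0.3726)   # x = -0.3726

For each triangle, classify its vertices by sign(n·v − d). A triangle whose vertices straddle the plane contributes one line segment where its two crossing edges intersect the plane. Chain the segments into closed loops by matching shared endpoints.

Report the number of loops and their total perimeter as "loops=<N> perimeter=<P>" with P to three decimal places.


Straddling triangles (8 of 12):
  (v4,v1,v0) [+--] → (-0.3726, -1.39, 0.258372)–(-0.3726, -1.39, -0.95)  len=1.2084
  (v2,v4,v0) [-+-] → (-0.3726, 0.378039, -0.95)–(-0.3726, -1.39, -0.95)  len=1.7680
  (v1,v7,v3) [-+-] → (-0.3726, -0.378039, 0.95)–(-0.3726, 1.39, 0.95)  len=1.7680
  (v5,v1,v4) [+-+] → (-0.3726, -1.39, 0.95)–(-0.3726, -1.39, 0.258372)  len=0.6916
  (v5,v7,v1) [++-] → (-0.3726, -0.378039, 0.95)–(-0.3726, -1.39, 0.95)  len=1.0120
  (v3,v7,v2) [-+-] → (-0.3726, 1.39, 0.95)–(-0.3726, 1.39, -0.258372)  len=1.2084
  (v6,v4,v2) [++-] → (-0.3726, 0.378039, -0.95)–(-0.3726, 1.39, -0.95)  len=1.0120
  (v2,v7,v6) [-++] → (-0.3726, 1.39, -0.258372)–(-0.3726, 1.39, -0.95)  len=0.6916

Chained into 1 loop(s):
  loop 1: 8 segments, perimeter = 9.3600
Total perimeter = 9.360

loops=1 perimeter=9.360


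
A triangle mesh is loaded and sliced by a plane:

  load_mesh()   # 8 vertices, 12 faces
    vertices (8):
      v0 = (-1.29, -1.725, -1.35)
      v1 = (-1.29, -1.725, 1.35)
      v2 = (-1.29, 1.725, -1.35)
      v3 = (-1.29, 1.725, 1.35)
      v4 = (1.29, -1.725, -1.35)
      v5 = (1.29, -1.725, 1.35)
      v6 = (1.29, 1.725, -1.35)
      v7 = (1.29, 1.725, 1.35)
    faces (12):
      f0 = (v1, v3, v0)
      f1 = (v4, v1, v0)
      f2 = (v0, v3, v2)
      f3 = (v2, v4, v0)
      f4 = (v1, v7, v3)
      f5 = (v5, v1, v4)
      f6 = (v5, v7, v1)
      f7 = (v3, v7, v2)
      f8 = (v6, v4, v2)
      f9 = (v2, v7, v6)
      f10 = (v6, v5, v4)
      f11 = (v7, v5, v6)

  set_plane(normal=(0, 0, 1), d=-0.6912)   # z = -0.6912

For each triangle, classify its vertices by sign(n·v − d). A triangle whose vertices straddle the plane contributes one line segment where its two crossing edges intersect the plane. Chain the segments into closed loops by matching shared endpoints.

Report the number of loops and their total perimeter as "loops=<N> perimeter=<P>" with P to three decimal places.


loops=1 perimeter=12.060

Straddling triangles (8 of 12):
  (v1,v3,v0) [++-] → (-1.29, -0.8832, -0.6912)–(-1.29, -1.725, -0.6912)  len=0.8418
  (v4,v1,v0) [-+-] → (0.66048, -1.725, -0.6912)–(-1.29, -1.725, -0.6912)  len=1.9505
  (v0,v3,v2) [-+-] → (-1.29, -0.8832, -0.6912)–(-1.29, 1.725, -0.6912)  len=2.6082
  (v5,v1,v4) [++-] → (0.66048, -1.725, -0.6912)–(1.29, -1.725, -0.6912)  len=0.6295
  (v3,v7,v2) [++-] → (-0.66048, 1.725, -0.6912)–(-1.29, 1.725, -0.6912)  len=0.6295
  (v2,v7,v6) [-+-] → (-0.66048, 1.725, -0.6912)–(1.29, 1.725, -0.6912)  len=1.9505
  (v6,v5,v4) [-+-] → (1.29, 0.8832, -0.6912)–(1.29, -1.725, -0.6912)  len=2.6082
  (v7,v5,v6) [++-] → (1.29, 0.8832, -0.6912)–(1.29, 1.725, -0.6912)  len=0.8418

Chained into 1 loop(s):
  loop 1: 8 segments, perimeter = 12.0600
Total perimeter = 12.060


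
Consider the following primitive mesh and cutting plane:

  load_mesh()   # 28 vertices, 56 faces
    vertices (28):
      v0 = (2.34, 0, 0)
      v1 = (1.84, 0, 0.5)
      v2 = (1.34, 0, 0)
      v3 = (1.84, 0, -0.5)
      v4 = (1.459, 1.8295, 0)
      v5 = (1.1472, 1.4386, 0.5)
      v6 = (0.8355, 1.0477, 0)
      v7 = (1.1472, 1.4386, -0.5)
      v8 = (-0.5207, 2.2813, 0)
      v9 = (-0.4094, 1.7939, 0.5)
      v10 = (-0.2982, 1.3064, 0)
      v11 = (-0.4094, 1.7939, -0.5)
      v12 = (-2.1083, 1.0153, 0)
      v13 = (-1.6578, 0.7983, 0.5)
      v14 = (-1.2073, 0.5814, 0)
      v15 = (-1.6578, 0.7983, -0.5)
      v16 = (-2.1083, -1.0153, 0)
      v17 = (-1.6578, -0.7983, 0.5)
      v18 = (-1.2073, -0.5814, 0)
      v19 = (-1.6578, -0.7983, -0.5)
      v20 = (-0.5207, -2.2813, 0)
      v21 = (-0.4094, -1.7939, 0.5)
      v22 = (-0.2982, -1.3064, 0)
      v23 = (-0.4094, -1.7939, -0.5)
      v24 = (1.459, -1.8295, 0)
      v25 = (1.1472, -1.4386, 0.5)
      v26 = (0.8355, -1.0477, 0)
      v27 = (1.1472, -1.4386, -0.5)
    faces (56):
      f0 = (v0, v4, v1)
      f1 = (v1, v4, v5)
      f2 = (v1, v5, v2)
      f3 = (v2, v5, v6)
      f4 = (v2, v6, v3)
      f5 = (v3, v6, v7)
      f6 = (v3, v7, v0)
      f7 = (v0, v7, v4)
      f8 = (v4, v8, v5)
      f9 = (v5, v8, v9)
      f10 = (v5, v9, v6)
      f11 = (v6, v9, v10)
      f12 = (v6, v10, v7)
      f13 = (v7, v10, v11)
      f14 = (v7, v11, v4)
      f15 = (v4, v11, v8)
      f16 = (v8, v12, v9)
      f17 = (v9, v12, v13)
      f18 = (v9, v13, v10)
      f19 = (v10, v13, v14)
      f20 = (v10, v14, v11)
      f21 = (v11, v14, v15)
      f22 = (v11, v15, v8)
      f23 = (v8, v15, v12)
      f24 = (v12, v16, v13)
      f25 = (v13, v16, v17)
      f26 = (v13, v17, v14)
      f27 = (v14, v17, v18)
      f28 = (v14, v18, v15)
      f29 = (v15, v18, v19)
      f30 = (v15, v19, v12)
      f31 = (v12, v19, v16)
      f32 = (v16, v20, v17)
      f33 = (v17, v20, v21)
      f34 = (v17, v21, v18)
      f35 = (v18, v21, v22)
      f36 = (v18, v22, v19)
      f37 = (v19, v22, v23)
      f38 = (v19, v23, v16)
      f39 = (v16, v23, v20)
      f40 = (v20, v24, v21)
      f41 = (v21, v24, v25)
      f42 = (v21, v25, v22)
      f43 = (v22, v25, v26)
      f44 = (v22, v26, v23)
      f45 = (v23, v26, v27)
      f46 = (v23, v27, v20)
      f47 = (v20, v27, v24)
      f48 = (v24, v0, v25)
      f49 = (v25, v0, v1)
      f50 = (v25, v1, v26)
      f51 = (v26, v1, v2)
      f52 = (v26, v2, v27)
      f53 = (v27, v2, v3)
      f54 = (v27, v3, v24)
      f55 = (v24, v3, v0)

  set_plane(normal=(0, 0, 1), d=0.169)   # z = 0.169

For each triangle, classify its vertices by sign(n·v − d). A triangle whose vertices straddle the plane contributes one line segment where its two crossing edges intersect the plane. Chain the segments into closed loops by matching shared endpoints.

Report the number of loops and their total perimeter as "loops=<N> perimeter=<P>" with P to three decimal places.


loops=2 perimeter=22.354

Straddling triangles (28 of 56):
  (v0,v4,v1) [--+] → (1.58778, 1.21113, 0.169)–(2.171, 0, 0.169)  len=1.3442
  (v1,v4,v5) [+-+] → (1.58778, 1.21113, 0.169)–(1.35361, 1.69738, 0.169)  len=0.5397
  (v1,v5,v2) [++-] → (1.27483, 0.486247, 0.169)–(1.509, 0, 0.169)  len=0.5397
  (v2,v5,v6) [-+-] → (1.27483, 0.486247, 0.169)–(0.940855, 1.17982, 0.169)  len=0.7698
  (v4,v8,v5) [--+] → (0.0430502, 1.99647, 0.169)–(1.35361, 1.69738, 0.169)  len=1.3443
  (v5,v8,v9) [+-+] → (0.0430502, 1.99647, 0.169)–(-0.483081, 2.11656, 0.169)  len=0.5397
  (v5,v9,v6) [++-] → (0.414724, 1.29992, 0.169)–(0.940855, 1.17982, 0.169)  len=0.5397
  (v6,v9,v10) [-+-] → (0.414724, 1.29992, 0.169)–(-0.335786, 1.47118, 0.169)  len=0.7698
  (v8,v12,v9) [--+] → (-1.53407, 1.27847, 0.169)–(-0.483081, 2.11656, 0.169)  len=1.3442
  (v9,v12,v13) [+-+] → (-1.53407, 1.27847, 0.169)–(-1.95603, 0.941954, 0.169)  len=0.5397
  (v9,v13,v10) [++-] → (-0.757745, 1.13466, 0.169)–(-0.335786, 1.47118, 0.169)  len=0.5397
  (v10,v13,v14) [-+-] → (-0.757745, 1.13466, 0.169)–(-1.35957, 0.654712, 0.169)  len=0.7698
  (v12,v16,v13) [--+] → (-1.95603, -0.402303, 0.169)–(-1.95603, 0.941954, 0.169)  len=1.3443
  (v13,v16,v17) [+-+] → (-1.95603, -0.402303, 0.169)–(-1.95603, -0.941954, 0.169)  len=0.5397
  (v13,v17,v14) [++-] → (-1.35957, 0.115061, 0.169)–(-1.35957, 0.654712, 0.169)  len=0.5397
  (v14,v17,v18) [-+-] → (-1.35957, 0.115061, 0.169)–(-1.35957, -0.654712, 0.169)  len=0.7698
  (v16,v20,v17) [--+] → (-0.90504, -1.78005, 0.169)–(-1.95603, -0.941954, 0.169)  len=1.3442
  (v17,v20,v21) [+-+] → (-0.90504, -1.78005, 0.169)–(-0.483081, -2.11656, 0.169)  len=0.5397
  (v17,v21,v18) [++-] → (-0.93761, -0.991225, 0.169)–(-1.35957, -0.654712, 0.169)  len=0.5397
  (v18,v21,v22) [-+-] → (-0.93761, -0.991225, 0.169)–(-0.335786, -1.47118, 0.169)  len=0.7698
  (v20,v24,v21) [--+] → (0.827481, -1.81747, 0.169)–(-0.483081, -2.11656, 0.169)  len=1.3443
  (v21,v24,v25) [+-+] → (0.827481, -1.81747, 0.169)–(1.35361, -1.69738, 0.169)  len=0.5397
  (v21,v25,v22) [++-] → (0.190345, -1.35108, 0.169)–(-0.335786, -1.47118, 0.169)  len=0.5397
  (v22,v25,v26) [-+-] → (0.190345, -1.35108, 0.169)–(0.940855, -1.17982, 0.169)  len=0.7698
  (v24,v0,v25) [--+] → (1.93683, -0.486247, 0.169)–(1.35361, -1.69738, 0.169)  len=1.3442
  (v25,v0,v1) [+-+] → (1.93683, -0.486247, 0.169)–(2.171, 0, 0.169)  len=0.5397
  (v25,v1,v26) [++-] → (1.17502, -0.693577, 0.169)–(0.940855, -1.17982, 0.169)  len=0.5397
  (v26,v1,v2) [-+-] → (1.17502, -0.693577, 0.169)–(1.509, 0, 0.169)  len=0.7698

Chained into 2 loop(s):
  loop 1: 14 segments, perimeter = 13.1875
  loop 2: 14 segments, perimeter = 9.1663
Total perimeter = 22.354


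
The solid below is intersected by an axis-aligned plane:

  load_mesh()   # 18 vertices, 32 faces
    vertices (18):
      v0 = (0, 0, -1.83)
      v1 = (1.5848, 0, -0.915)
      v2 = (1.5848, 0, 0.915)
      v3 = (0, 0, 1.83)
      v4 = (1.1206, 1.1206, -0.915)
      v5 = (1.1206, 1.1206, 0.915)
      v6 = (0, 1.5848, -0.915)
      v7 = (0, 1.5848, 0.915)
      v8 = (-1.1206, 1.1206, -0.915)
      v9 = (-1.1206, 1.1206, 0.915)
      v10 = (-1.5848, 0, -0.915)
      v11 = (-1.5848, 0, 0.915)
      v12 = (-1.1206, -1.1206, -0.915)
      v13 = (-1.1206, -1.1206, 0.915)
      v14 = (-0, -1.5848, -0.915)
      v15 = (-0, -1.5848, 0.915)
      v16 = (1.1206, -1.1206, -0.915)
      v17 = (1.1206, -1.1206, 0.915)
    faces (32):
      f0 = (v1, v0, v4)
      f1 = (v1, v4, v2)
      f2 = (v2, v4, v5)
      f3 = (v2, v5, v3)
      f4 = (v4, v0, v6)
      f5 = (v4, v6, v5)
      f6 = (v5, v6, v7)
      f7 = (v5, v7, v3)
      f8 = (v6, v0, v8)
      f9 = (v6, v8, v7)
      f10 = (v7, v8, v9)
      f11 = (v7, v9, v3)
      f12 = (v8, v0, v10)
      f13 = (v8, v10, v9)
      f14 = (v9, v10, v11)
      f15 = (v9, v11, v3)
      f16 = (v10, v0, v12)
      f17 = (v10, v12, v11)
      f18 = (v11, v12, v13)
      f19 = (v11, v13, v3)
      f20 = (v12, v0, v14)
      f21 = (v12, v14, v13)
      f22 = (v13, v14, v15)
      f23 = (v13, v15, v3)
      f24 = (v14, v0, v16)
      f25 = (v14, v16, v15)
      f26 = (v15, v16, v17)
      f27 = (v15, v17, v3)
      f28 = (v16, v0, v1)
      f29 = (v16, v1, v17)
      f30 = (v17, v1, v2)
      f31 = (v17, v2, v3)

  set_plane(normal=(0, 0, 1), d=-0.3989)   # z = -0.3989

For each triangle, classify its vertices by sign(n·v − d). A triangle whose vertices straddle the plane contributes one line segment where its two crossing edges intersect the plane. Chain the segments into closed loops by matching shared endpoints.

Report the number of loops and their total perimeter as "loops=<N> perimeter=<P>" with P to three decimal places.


Straddling triangles (16 of 32):
  (v1,v4,v2) [--+] → (1.25151, 0.804566, -0.3989)–(1.5848, 0, -0.3989)  len=0.8709
  (v2,v4,v5) [+-+] → (1.25151, 0.804566, -0.3989)–(1.1206, 1.1206, -0.3989)  len=0.3421
  (v4,v6,v5) [--+] → (0.316034, 1.45389, -0.3989)–(1.1206, 1.1206, -0.3989)  len=0.8709
  (v5,v6,v7) [+-+] → (0.316034, 1.45389, -0.3989)–(0, 1.5848, -0.3989)  len=0.3421
  (v6,v8,v7) [--+] → (-0.804566, 1.25151, -0.3989)–(0, 1.5848, -0.3989)  len=0.8709
  (v7,v8,v9) [+-+] → (-0.804566, 1.25151, -0.3989)–(-1.1206, 1.1206, -0.3989)  len=0.3421
  (v8,v10,v9) [--+] → (-1.45389, 0.316034, -0.3989)–(-1.1206, 1.1206, -0.3989)  len=0.8709
  (v9,v10,v11) [+-+] → (-1.45389, 0.316034, -0.3989)–(-1.5848, 0, -0.3989)  len=0.3421
  (v10,v12,v11) [--+] → (-1.25151, -0.804566, -0.3989)–(-1.5848, 0, -0.3989)  len=0.8709
  (v11,v12,v13) [+-+] → (-1.25151, -0.804566, -0.3989)–(-1.1206, -1.1206, -0.3989)  len=0.3421
  (v12,v14,v13) [--+] → (-0.316034, -1.45389, -0.3989)–(-1.1206, -1.1206, -0.3989)  len=0.8709
  (v13,v14,v15) [+-+] → (-0.316034, -1.45389, -0.3989)–(0, -1.5848, -0.3989)  len=0.3421
  (v14,v16,v15) [--+] → (0.804566, -1.25151, -0.3989)–(0, -1.5848, -0.3989)  len=0.8709
  (v15,v16,v17) [+-+] → (0.804566, -1.25151, -0.3989)–(1.1206, -1.1206, -0.3989)  len=0.3421
  (v16,v1,v17) [--+] → (1.45389, -0.316034, -0.3989)–(1.1206, -1.1206, -0.3989)  len=0.8709
  (v17,v1,v2) [+-+] → (1.45389, -0.316034, -0.3989)–(1.5848, 0, -0.3989)  len=0.3421

Chained into 1 loop(s):
  loop 1: 16 segments, perimeter = 9.7035
Total perimeter = 9.704

loops=1 perimeter=9.704


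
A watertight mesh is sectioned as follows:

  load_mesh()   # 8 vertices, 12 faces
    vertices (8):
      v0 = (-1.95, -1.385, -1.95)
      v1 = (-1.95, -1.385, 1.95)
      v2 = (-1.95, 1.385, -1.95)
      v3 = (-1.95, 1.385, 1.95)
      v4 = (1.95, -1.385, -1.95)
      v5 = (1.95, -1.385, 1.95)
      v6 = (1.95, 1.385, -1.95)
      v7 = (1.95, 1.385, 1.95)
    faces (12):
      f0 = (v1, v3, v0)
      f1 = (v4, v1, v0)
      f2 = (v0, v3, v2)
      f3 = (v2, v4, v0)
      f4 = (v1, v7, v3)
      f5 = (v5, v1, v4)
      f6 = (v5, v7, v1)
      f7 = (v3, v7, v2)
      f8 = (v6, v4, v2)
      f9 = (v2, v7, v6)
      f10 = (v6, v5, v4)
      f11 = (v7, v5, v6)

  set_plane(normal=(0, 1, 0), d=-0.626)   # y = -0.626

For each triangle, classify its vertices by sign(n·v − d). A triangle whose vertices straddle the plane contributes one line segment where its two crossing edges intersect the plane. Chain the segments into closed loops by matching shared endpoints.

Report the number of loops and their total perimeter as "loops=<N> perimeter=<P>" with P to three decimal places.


loops=1 perimeter=15.600

Straddling triangles (8 of 12):
  (v1,v3,v0) [-+-] → (-1.95, -0.626, 1.95)–(-1.95, -0.626, -0.881372)  len=2.8314
  (v0,v3,v2) [-++] → (-1.95, -0.626, -0.881372)–(-1.95, -0.626, -1.95)  len=1.0686
  (v2,v4,v0) [+--] → (0.881372, -0.626, -1.95)–(-1.95, -0.626, -1.95)  len=2.8314
  (v1,v7,v3) [-++] → (-0.881372, -0.626, 1.95)–(-1.95, -0.626, 1.95)  len=1.0686
  (v5,v7,v1) [-+-] → (1.95, -0.626, 1.95)–(-0.881372, -0.626, 1.95)  len=2.8314
  (v6,v4,v2) [+-+] → (1.95, -0.626, -1.95)–(0.881372, -0.626, -1.95)  len=1.0686
  (v6,v5,v4) [+--] → (1.95, -0.626, 0.881372)–(1.95, -0.626, -1.95)  len=2.8314
  (v7,v5,v6) [+-+] → (1.95, -0.626, 1.95)–(1.95, -0.626, 0.881372)  len=1.0686

Chained into 1 loop(s):
  loop 1: 8 segments, perimeter = 15.6000
Total perimeter = 15.600
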